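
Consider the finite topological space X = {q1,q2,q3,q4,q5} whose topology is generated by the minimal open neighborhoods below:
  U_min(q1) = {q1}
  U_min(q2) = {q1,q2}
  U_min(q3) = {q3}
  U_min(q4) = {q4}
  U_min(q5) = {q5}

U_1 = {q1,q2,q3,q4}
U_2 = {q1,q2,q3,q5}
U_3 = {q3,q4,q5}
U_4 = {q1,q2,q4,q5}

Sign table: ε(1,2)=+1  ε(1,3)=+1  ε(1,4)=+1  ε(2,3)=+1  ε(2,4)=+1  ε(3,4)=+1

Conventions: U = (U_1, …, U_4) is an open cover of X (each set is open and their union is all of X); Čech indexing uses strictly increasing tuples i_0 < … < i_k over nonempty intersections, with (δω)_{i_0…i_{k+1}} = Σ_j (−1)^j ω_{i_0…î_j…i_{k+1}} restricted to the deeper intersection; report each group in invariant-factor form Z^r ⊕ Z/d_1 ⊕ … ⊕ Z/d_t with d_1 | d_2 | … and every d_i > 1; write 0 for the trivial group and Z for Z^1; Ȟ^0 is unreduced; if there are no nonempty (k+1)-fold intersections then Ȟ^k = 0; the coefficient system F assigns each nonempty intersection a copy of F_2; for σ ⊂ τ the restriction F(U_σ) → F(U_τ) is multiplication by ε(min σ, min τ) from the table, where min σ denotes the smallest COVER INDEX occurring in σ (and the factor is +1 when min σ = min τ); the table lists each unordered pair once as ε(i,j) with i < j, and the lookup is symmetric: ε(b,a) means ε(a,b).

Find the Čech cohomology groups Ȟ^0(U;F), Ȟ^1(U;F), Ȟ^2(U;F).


nonempty overlaps:
  U12={q1,q2,q3} U13={q3,q4} U14={q1,q2,q4} U23={q3,q5} U24={q1,q2,q5} U34={q4,q5}
  U123={q3} U124={q1,q2} U134={q4} U234={q5}
C dims 4,6,4; δ0: rk_F2 3; δ1: rk_F2 3
degree 0: 4−3−0 = 1 → Ȟ^0 ≅ Z/2
degree 1: 6−3−3 = 0 → Ȟ^1 ≅ 0
degree 2: 4−0−3 = 1 → Ȟ^2 ≅ Z/2

Ȟ^0 = Z/2; Ȟ^1 = 0; Ȟ^2 = Z/2


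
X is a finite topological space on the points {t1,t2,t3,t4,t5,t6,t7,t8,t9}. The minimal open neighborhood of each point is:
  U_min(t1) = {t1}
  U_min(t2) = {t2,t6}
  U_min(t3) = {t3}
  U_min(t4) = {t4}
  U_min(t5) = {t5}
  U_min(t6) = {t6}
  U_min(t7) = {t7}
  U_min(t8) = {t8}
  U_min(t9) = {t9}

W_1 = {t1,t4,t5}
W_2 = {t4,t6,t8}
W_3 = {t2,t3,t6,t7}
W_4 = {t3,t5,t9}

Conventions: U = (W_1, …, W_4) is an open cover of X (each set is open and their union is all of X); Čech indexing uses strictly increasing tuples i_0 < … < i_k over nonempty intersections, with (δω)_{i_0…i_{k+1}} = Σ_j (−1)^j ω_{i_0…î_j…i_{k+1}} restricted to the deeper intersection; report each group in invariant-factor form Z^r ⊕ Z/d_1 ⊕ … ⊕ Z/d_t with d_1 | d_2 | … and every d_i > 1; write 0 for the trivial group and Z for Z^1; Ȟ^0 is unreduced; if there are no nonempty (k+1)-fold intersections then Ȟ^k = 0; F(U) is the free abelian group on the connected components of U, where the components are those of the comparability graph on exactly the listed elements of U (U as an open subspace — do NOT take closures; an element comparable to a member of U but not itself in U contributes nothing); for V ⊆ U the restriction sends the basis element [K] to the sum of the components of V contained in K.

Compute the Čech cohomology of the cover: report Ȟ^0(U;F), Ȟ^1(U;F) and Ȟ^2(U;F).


intersection data:
  W12={t4} W14={t5} W23={t6} W34={t3}
components per intersection:
  W1: {t1} {t4} {t5}
  W2: {t4} {t6} {t8}
  W3: {t2,t6} {t3} {t7}
  W4: {t3} {t5} {t9}
  W12: {t4}
  W14: {t5}
  W23: {t6}
  W34: {t3}
C dims 12,4; δ0: rk 4, SNF 1^4
Ȟ^0 = (12 − 4) − 0 = 8, so Ȟ^0 ≅ Z^8
Ȟ^1 = (4 − 0) − 4 = 0, so Ȟ^1 ≅ 0
Ȟ^2 = (0 − 0) − 0 = 0, so Ȟ^2 ≅ 0

Ȟ^0 ≅ Z^8; Ȟ^1 ≅ 0; Ȟ^2 ≅ 0


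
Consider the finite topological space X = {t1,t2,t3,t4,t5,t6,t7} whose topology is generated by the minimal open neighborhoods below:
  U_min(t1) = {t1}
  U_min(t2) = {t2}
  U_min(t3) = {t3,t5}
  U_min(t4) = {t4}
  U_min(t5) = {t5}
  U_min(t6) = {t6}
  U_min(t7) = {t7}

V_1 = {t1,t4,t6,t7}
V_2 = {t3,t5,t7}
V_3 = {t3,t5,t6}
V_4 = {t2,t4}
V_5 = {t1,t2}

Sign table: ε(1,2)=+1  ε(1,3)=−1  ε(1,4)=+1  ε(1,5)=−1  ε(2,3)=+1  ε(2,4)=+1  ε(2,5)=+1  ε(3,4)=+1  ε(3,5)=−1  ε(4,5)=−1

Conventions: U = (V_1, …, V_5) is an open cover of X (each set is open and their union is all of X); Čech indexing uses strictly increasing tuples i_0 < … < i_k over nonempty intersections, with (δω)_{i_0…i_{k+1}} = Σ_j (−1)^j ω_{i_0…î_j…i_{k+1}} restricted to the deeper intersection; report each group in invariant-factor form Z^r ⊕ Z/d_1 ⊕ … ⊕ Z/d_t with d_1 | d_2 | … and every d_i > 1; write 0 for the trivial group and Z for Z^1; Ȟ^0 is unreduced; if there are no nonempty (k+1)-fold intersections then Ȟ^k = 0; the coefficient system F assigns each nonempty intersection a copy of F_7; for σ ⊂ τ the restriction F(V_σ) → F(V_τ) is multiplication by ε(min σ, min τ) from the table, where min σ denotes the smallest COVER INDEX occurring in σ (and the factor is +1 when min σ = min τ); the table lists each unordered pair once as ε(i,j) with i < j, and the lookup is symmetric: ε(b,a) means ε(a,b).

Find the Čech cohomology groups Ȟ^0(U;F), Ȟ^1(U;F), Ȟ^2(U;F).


nonempty intersections:
  V12={t7} V13={t6} V14={t4} V15={t1} V23={t3,t5} V45={t2}
C dims 5,6; δ0: rk_F7 5
Ȟ^0: (5−5)−0=0 ⇒ 0
Ȟ^1: (6−0)−5=1 ⇒ Z/7
Ȟ^2: (0−0)−0=0 ⇒ 0

Ȟ^0(U;F) ≅ 0; Ȟ^1(U;F) ≅ Z/7; Ȟ^2(U;F) ≅ 0


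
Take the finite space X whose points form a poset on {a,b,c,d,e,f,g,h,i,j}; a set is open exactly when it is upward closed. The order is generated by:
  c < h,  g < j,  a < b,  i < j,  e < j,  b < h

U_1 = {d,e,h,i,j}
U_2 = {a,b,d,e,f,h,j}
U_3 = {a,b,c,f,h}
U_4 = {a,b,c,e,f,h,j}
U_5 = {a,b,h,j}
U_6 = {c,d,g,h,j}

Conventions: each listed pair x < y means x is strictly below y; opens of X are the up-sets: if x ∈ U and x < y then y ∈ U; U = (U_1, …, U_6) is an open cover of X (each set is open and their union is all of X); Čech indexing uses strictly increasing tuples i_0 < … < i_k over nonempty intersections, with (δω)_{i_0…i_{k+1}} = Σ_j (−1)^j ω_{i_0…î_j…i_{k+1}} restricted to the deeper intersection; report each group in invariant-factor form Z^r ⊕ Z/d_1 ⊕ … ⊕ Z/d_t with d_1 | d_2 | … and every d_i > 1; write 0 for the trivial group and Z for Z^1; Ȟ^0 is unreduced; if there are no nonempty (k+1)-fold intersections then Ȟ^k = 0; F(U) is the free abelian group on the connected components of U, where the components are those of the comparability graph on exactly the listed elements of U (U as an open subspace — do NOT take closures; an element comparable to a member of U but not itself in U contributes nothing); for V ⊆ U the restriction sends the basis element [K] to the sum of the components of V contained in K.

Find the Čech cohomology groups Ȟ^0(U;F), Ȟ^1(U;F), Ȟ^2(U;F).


Ȟ^0(U;F) ≅ Z^4,  Ȟ^1(U;F) ≅ 0,  Ȟ^2(U;F) ≅ 0

cover nerve:
  U12={d,e,h,j} U13={h} U14={e,h,j} U15={h,j} U16={d,h,j} U23={a,b,f,h} U24={a,b,e,f,h,j} U25={a,b,h,j} U26={d,h,j} U34={a,b,c,f,h} U35={a,b,h} U36={c,h} U45={a,b,h,j} U46={c,h,j} U56={h,j}
  U123={h} U124={e,h,j} U125={h,j} U126={d,h,j} U134={h} U135={h} U136={h} U145={h,j} U146={h,j} U156={h,j} U234={a,b,f,h} U235={a,b,h} U236={h} U245={a,b,h,j} U246={h,j} U256={h,j} U345={a,b,h} U346={c,h} U356={h} U456={h,j}
  U1234={h} U1235={h} U1236={h} U1245={h,j} U1246={h,j} U1256={h,j} U1345={h} U1346={h} U1356={h} U1456={h,j} U2345={a,b,h} U2346={h} U2356={h} U2456={h,j} U3456={h}
  U12345={h} U12346={h} U12356={h} U12456={h,j} U13456={h} U23456={h}
  U123456={h}
components per intersection:
  U1: {d} {e,i,j} {h}
  U2: {a,b,h} {d} {e,j} {f}
  U3: {a,b,c,h} {f}
  U4: {a,b,c,h} {e,j} {f}
  U5: {a,b,h} {j}
  U6: {c,h} {d} {g,j}
  U12: {d} {e,j} {h}
  U13: {h}
  U14: {e,j} {h}
  U15: {h} {j}
  U16: {d} {h} {j}
  U23: {a,b,h} {f}
  U24: {a,b,h} {e,j} {f}
  U25: {a,b,h} {j}
  U26: {d} {h} {j}
  U34: {a,b,c,h} {f}
  U35: {a,b,h}
  U36: {c,h}
  U45: {a,b,h} {j}
  U46: {c,h} {j}
  U56: {h} {j}
  U123: {h}
  U124: {e,j} {h}
  U125: {h} {j}
  U126: {d} {h} {j}
  U134: {h}
  U135: {h}
  U136: {h}
  U145: {h} {j}
  U146: {h} {j}
  U156: {h} {j}
  U234: {a,b,h} {f}
  U235: {a,b,h}
  U236: {h}
  U245: {a,b,h} {j}
  U246: {h} {j}
  U256: {h} {j}
  U345: {a,b,h}
  U346: {c,h}
  U356: {h}
  U456: {h} {j}
  U1234: {h}
  U1235: {h}
  U1236: {h}
  U1245: {h} {j}
  U1246: {h} {j}
  U1256: {h} {j}
  U1345: {h}
  U1346: {h}
  U1356: {h}
  U1456: {h} {j}
  U2345: {a,b,h}
  U2346: {h}
  U2356: {h}
  U2456: {h} {j}
  U3456: {h}
  U12345: {h}
  U12346: {h}
  U12356: {h}
  U12456: {h} {j}
  U13456: {h}
  U23456: {h}
  U123456: {h}
C dims 17,31,32,20; δ0: rk 13, SNF 1^13; δ1: rk 18, SNF 1^18; δ2: rk 14, SNF 1^14
Ȟ^0: (17−13)−0=4 ⇒ Z^4
Ȟ^1: (31−18)−13=0 ⇒ 0
Ȟ^2: (32−14)−18=0 ⇒ 0


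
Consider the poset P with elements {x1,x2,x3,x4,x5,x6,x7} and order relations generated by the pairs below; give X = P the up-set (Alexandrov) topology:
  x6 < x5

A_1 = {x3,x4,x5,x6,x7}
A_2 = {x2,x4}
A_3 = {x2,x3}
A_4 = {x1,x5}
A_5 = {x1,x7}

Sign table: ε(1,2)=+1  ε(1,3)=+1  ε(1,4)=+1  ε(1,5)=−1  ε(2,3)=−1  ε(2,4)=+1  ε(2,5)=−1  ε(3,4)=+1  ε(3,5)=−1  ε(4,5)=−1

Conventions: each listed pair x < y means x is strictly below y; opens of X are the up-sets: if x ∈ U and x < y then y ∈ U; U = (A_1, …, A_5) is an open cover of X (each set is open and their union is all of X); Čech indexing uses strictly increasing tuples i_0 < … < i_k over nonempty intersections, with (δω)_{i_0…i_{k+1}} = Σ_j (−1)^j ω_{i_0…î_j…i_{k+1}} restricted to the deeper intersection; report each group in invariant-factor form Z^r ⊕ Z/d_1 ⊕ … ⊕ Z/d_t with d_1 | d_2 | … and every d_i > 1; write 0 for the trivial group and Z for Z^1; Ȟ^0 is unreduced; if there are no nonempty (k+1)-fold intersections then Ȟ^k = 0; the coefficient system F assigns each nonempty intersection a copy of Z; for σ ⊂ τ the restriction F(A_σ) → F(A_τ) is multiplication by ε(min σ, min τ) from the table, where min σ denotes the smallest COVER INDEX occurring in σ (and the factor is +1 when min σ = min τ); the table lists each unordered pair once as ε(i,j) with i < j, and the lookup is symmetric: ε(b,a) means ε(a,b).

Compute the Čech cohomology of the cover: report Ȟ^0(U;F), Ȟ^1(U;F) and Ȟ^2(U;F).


intersection data:
  A12={x4} A13={x3} A14={x5} A15={x7} A23={x2} A45={x1}
C dims 5,6; δ0: rk 5, SNF 1^4·2
Ȟ^0 = (5 − 5) − 0 = 0, so Ȟ^0 ≅ 0
Ȟ^1 = (6 − 0) − 5 = 1 plus torsion [2], so Ȟ^1 ≅ Z ⊕ Z/2
Ȟ^2 = (0 − 0) − 0 = 0, so Ȟ^2 ≅ 0

Ȟ^0(U;F) ≅ 0, Ȟ^1(U;F) ≅ Z ⊕ Z/2, Ȟ^2(U;F) ≅ 0


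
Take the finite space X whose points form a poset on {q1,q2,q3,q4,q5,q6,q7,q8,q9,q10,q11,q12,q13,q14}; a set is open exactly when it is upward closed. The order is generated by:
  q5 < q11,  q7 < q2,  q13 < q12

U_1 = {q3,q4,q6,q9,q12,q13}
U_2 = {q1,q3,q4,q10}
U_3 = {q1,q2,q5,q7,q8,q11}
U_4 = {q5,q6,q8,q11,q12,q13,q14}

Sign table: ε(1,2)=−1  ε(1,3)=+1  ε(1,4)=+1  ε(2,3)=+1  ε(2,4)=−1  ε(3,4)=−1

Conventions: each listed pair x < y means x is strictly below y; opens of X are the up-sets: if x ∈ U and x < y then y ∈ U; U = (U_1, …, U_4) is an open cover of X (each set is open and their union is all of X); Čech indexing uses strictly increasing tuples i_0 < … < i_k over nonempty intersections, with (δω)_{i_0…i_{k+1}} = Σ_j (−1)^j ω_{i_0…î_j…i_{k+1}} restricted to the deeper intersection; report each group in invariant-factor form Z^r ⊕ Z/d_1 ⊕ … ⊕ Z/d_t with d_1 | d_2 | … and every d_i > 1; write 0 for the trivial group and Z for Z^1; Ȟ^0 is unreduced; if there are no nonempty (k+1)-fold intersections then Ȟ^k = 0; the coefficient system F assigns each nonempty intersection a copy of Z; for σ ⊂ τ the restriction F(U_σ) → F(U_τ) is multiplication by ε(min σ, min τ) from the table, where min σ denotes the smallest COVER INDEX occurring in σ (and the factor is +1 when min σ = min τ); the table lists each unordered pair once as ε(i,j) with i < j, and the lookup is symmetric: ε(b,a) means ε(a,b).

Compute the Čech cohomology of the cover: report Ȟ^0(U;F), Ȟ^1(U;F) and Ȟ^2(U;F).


nonempty overlaps:
  U12={q3,q4} U14={q6,q12,q13} U23={q1} U34={q5,q8,q11}
C dims 4,4; δ0: rk 3, SNF 1^3
degree 0: 4−3−0 = 1 → Ȟ^0 ≅ Z
degree 1: 4−0−3 = 1 → Ȟ^1 ≅ Z
degree 2: 0−0−0 = 0 → Ȟ^2 ≅ 0

Ȟ^0(U;F) ≅ Z; Ȟ^1(U;F) ≅ Z; Ȟ^2(U;F) ≅ 0


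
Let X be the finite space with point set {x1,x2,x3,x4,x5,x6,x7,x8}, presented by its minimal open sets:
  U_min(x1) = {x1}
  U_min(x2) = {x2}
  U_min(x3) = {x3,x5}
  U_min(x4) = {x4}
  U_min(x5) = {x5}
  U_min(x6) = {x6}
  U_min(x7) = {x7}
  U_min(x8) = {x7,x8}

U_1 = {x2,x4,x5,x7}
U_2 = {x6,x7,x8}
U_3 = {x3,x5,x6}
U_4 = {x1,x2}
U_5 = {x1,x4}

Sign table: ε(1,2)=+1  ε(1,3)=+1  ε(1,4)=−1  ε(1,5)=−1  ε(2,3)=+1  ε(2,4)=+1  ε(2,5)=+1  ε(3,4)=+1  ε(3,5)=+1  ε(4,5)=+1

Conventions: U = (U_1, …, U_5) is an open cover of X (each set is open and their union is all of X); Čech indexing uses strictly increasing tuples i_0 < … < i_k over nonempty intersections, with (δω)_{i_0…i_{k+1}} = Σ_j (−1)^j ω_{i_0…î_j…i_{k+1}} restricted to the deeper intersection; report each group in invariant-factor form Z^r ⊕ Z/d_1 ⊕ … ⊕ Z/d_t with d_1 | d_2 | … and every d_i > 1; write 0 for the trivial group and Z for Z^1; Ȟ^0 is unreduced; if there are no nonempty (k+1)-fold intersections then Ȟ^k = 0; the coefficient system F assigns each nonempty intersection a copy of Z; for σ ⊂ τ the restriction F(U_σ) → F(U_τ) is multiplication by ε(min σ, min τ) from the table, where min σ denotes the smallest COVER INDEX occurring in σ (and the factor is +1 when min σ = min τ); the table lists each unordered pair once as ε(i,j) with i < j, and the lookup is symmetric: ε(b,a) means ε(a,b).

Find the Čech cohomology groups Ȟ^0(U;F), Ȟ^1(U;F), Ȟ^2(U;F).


Ȟ^0 = Z; Ȟ^1 = Z^2; Ȟ^2 = 0

cover nerve:
  U12={x7} U13={x5} U14={x2} U15={x4} U23={x6} U45={x1}
C dims 5,6; δ0: rk 4, SNF 1^4
Ȟ^0: (5−4)−0=1 ⇒ Z
Ȟ^1: (6−0)−4=2 ⇒ Z^2
Ȟ^2: (0−0)−0=0 ⇒ 0


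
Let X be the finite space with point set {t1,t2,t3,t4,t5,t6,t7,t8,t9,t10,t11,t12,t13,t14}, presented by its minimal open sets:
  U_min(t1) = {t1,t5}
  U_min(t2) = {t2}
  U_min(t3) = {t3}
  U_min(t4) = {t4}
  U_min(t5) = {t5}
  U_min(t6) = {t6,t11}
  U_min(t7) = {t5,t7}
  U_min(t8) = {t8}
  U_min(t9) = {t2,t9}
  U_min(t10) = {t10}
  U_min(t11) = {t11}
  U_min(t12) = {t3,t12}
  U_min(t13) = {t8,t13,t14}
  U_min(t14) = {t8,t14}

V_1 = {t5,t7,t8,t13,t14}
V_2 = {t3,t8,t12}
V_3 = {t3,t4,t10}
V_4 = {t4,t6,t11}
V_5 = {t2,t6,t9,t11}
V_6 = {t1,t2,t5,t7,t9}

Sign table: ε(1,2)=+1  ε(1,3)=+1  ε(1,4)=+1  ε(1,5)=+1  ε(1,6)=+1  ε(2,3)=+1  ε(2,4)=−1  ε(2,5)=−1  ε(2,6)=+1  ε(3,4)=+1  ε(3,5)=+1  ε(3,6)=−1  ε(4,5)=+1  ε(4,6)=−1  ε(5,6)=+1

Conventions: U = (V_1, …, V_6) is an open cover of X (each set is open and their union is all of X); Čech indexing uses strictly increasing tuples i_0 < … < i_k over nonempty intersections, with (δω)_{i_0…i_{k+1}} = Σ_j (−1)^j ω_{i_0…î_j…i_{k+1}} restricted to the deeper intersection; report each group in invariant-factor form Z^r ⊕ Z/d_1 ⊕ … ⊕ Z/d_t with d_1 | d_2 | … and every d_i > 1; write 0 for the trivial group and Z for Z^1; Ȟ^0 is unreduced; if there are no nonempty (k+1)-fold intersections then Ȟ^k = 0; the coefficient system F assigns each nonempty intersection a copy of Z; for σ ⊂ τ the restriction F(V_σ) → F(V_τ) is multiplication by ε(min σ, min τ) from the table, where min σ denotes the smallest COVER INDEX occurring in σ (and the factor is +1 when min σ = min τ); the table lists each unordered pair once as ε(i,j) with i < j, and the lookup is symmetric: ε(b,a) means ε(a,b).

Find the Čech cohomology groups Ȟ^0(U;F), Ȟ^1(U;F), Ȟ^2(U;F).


nonempty intersections:
  V12={t8} V16={t5,t7} V23={t3} V34={t4} V45={t6,t11} V56={t2,t9}
C dims 6,6; δ0: rk 5, SNF 1^5
Ȟ^0: (6−5)−0=1 ⇒ Z
Ȟ^1: (6−0)−5=1 ⇒ Z
Ȟ^2: (0−0)−0=0 ⇒ 0

Ȟ^0 = Z; Ȟ^1 = Z; Ȟ^2 = 0


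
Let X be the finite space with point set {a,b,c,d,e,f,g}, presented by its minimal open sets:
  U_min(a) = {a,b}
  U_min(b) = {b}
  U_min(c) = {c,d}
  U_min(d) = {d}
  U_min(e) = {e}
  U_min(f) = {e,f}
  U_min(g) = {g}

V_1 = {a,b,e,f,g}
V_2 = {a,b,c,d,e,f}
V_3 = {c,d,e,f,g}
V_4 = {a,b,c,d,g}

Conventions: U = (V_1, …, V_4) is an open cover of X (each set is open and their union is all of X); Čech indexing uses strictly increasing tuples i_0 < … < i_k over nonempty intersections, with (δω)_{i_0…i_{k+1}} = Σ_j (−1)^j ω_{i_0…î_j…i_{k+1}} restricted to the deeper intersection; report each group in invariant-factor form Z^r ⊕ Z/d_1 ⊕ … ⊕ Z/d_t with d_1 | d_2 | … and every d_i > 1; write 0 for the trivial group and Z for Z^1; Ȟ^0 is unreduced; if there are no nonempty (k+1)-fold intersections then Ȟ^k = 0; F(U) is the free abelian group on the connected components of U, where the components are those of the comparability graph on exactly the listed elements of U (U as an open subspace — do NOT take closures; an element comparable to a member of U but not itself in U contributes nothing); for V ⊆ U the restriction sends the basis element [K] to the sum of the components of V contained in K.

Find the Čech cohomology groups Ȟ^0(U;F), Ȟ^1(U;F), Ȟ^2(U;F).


cover nerve:
  V12={a,b,e,f} V13={e,f,g} V14={a,b,g} V23={c,d,e,f} V24={a,b,c,d} V34={c,d,g}
  V123={e,f} V124={a,b} V134={g} V234={c,d}
components per intersection:
  V1: {a,b} {e,f} {g}
  V2: {a,b} {c,d} {e,f}
  V3: {c,d} {e,f} {g}
  V4: {a,b} {c,d} {g}
  V12: {a,b} {e,f}
  V13: {e,f} {g}
  V14: {a,b} {g}
  V23: {c,d} {e,f}
  V24: {a,b} {c,d}
  V34: {c,d} {g}
  V123: {e,f}
  V124: {a,b}
  V134: {g}
  V234: {c,d}
C dims 12,12,4; δ0: rk 8, SNF 1^8; δ1: rk 4, SNF 1^4
Ȟ^0: (12−8)−0=4 ⇒ Z^4
Ȟ^1: (12−4)−8=0 ⇒ 0
Ȟ^2: (4−0)−4=0 ⇒ 0

Ȟ^0 = Z^4; Ȟ^1 = 0; Ȟ^2 = 0


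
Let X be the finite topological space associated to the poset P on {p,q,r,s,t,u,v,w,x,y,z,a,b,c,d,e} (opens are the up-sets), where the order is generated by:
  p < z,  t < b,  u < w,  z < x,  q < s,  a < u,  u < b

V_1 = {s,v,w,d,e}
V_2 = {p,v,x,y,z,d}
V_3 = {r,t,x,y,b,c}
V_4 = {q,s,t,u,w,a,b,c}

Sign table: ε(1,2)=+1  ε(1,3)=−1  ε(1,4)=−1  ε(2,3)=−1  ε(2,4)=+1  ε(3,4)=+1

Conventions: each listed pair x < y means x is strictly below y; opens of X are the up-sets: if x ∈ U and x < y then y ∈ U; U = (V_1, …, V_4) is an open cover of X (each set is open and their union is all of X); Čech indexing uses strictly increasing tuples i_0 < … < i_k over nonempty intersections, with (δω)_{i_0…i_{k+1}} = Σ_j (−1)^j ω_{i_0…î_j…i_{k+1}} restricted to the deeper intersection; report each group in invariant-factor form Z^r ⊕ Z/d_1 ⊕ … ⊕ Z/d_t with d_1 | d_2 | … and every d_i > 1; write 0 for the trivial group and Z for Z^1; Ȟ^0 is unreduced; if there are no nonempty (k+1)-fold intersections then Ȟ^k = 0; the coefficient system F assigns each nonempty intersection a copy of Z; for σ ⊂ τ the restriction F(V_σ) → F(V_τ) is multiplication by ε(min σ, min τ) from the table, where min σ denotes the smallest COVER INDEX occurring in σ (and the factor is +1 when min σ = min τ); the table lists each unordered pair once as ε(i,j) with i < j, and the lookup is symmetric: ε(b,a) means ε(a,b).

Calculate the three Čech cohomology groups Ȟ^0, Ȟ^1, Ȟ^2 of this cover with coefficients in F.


Ȟ^0 ≅ Z; Ȟ^1 ≅ Z; Ȟ^2 ≅ 0

intersection data:
  V12={v,d} V14={s,w} V23={x,y} V34={t,b,c}
C dims 4,4; δ0: rk 3, SNF 1^3
Ȟ^0 = (4 − 3) − 0 = 1, so Ȟ^0 ≅ Z
Ȟ^1 = (4 − 0) − 3 = 1, so Ȟ^1 ≅ Z
Ȟ^2 = (0 − 0) − 0 = 0, so Ȟ^2 ≅ 0


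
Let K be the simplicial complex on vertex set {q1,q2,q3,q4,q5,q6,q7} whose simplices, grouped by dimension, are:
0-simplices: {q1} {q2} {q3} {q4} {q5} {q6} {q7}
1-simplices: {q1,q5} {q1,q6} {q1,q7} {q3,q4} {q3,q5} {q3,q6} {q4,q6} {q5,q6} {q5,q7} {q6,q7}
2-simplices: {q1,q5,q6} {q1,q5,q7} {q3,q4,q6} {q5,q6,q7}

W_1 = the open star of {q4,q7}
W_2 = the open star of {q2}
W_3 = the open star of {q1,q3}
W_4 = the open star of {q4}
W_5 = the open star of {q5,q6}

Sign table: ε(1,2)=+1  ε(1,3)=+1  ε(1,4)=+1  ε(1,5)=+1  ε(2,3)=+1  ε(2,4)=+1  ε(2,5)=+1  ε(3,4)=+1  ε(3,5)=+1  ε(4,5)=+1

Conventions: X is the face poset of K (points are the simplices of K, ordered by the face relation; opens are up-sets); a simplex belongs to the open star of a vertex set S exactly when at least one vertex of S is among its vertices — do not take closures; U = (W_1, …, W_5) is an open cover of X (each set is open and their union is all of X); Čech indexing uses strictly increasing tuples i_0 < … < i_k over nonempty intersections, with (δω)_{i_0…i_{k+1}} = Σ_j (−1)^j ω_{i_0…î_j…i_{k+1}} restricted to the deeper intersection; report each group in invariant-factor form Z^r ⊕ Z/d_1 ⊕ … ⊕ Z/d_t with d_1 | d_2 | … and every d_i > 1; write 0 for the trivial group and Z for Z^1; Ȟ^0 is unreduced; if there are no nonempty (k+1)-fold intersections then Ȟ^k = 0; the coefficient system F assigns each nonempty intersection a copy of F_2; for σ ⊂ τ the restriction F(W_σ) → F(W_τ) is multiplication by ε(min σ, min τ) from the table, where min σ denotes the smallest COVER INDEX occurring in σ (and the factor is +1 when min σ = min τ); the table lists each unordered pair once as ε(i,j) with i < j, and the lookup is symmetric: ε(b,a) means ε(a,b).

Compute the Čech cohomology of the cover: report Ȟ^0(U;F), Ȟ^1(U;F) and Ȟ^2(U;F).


intersection data:
  W1={{q4},{q7},{q1,q7},{q3,q4},{q4,q6},{q5,q7},{q6,q7},{q1,q5,q7},{q3,q4,q6},{q5,q6,q7}} W2={{q2}} W3={{q1},{q3},{q1,q5},{q1,q6},{q1,q7},{q3,q4},{q3,q5},{q3,q6},{q1,q5,q6},{q1,q5,q7},{q3,q4,q6}} W4={{q4},{q3,q4},{q4,q6},{q3,q4,q6}} W5={{q5},{q6},{q1,q5},{q1,q6},{q3,q5},{q3,q6},{q4,q6},{q5,q6},{q5,q7},{q6,q7},{q1,q5,q6},{q1,q5,q7},{q3,q4,q6},{q5,q6,q7}}
  W13={{q1,q7},{q3,q4},{q1,q5,q7},{q3,q4,q6}} W14={{q4},{q3,q4},{q4,q6},{q3,q4,q6}} W15={{q4,q6},{q5,q7},{q6,q7},{q1,q5,q7},{q3,q4,q6},{q5,q6,q7}} W34={{q3,q4},{q3,q4,q6}} W35={{q1,q5},{q1,q6},{q3,q5},{q3,q6},{q1,q5,q6},{q1,q5,q7},{q3,q4,q6}} W45={{q4,q6},{q3,q4,q6}}
  W134={{q3,q4},{q3,q4,q6}} W135={{q1,q5,q7},{q3,q4,q6}} W145={{q4,q6},{q3,q4,q6}} W345={{q3,q4,q6}}
  W1345={{q3,q4,q6}}
C dims 5,6,4,1; δ0: rk_F2 3; δ1: rk_F2 3; δ2: rk_F2 1
Ȟ^0 = (5 − 3) − 0 = 2, so Ȟ^0 ≅ Z/2 ⊕ Z/2
Ȟ^1 = (6 − 3) − 3 = 0, so Ȟ^1 ≅ 0
Ȟ^2 = (4 − 1) − 3 = 0, so Ȟ^2 ≅ 0

Ȟ^0(U;F) ≅ Z/2 ⊕ Z/2, Ȟ^1(U;F) ≅ 0, Ȟ^2(U;F) ≅ 0


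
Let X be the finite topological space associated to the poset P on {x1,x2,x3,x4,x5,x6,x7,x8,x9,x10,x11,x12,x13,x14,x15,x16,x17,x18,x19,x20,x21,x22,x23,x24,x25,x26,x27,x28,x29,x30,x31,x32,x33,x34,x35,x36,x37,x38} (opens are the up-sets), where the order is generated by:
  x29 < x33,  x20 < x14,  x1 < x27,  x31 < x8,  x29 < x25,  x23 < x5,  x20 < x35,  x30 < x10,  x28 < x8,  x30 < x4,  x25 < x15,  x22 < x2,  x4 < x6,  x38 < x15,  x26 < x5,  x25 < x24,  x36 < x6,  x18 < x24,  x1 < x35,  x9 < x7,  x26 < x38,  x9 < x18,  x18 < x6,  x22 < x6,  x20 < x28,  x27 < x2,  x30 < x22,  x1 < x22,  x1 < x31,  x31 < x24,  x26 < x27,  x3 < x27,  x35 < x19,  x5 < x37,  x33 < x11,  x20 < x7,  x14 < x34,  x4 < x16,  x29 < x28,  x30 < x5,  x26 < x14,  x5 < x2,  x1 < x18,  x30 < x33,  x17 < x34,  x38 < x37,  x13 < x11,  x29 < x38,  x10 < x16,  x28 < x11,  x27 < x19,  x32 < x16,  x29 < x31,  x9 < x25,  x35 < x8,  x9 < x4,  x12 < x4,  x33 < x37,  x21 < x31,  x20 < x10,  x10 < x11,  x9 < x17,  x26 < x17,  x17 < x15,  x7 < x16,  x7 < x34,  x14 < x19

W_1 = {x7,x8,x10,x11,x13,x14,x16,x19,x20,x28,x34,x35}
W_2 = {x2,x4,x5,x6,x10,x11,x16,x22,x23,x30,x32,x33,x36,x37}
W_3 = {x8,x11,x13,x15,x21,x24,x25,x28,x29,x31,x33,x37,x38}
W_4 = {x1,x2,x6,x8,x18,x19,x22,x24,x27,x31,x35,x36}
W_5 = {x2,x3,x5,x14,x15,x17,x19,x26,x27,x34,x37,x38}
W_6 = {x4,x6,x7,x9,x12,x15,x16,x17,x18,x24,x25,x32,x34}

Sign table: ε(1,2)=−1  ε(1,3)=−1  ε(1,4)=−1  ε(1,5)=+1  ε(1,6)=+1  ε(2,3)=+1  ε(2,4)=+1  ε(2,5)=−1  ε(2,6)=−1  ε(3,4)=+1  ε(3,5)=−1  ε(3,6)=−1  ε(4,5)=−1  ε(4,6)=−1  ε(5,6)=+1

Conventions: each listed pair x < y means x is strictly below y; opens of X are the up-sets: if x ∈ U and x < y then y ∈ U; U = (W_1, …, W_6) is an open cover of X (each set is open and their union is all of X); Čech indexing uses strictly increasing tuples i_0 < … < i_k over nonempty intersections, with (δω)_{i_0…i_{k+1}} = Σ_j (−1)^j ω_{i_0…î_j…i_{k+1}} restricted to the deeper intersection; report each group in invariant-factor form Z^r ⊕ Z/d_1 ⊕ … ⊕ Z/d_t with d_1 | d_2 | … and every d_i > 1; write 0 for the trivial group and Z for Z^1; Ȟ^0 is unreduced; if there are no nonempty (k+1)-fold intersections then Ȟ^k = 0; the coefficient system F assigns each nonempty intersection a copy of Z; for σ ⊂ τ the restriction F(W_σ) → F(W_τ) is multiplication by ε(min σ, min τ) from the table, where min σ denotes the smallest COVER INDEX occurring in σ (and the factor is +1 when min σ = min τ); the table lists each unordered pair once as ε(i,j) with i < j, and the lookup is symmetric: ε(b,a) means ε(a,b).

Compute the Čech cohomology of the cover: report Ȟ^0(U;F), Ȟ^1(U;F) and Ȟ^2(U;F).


Ȟ^0 ≅ Z, Ȟ^1 ≅ 0 and Ȟ^2 ≅ Z/2

nonempty overlaps:
  W12={x10,x11,x16} W13={x8,x11,x13,x28} W14={x8,x19,x35} W15={x14,x19,x34} W16={x7,x16,x34} W23={x11,x33,x37} W24={x2,x6,x22,x36} W25={x2,x5,x37} W26={x4,x6,x16,x32} W34={x8,x24,x31} W35={x15,x37,x38} W36={x15,x24,x25} W45={x2,x19,x27} W46={x6,x18,x24} W56={x15,x17,x34}
  W123={x11} W126={x16} W134={x8} W145={x19} W156={x34} W235={x37} W245={x2} W246={x6} W346={x24} W356={x15}
C dims 6,15,10; δ0: rk 5, SNF 1^5; δ1: rk 10, SNF 1^9·2
degree 0: 6−5−0 = 1 → Ȟ^0 ≅ Z
degree 1: 15−10−5 = 0 → Ȟ^1 ≅ 0
degree 2: 10−0−10 = 0 plus torsion [2] → Ȟ^2 ≅ Z/2


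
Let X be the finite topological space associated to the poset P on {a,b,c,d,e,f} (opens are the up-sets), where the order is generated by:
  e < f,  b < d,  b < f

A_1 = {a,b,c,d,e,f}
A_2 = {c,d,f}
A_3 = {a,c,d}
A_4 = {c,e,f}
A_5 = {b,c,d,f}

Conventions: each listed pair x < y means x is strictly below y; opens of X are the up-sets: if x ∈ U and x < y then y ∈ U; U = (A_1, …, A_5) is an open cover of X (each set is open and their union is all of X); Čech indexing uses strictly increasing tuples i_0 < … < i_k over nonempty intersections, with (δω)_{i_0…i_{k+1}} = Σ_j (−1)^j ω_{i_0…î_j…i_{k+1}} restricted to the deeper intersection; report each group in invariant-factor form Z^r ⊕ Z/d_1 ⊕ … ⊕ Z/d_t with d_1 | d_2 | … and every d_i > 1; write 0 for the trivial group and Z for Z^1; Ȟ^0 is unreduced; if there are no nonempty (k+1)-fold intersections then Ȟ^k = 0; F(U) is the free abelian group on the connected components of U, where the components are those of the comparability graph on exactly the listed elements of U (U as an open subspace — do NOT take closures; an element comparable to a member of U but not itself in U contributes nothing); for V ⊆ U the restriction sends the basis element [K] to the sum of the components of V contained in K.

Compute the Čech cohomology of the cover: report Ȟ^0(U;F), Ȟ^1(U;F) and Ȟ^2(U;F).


Ȟ^0 ≅ Z^3,  Ȟ^1 ≅ 0,  Ȟ^2 ≅ 0

nonempty overlaps:
  A12={c,d,f} A13={a,c,d} A14={c,e,f} A15={b,c,d,f} A23={c,d} A24={c,f} A25={c,d,f} A34={c} A35={c,d} A45={c,f}
  A123={c,d} A124={c,f} A125={c,d,f} A134={c} A135={c,d} A145={c,f} A234={c} A235={c,d} A245={c,f} A345={c}
  A1234={c} A1235={c,d} A1245={c,f} A1345={c} A2345={c}
  A12345={c}
components per intersection:
  A1: {a} {b,d,e,f} {c}
  A2: {c} {d} {f}
  A3: {a} {c} {d}
  A4: {c} {e,f}
  A5: {b,d,f} {c}
  A12: {c} {d} {f}
  A13: {a} {c} {d}
  A14: {c} {e,f}
  A15: {b,d,f} {c}
  A23: {c} {d}
  A24: {c} {f}
  A25: {c} {d} {f}
  A34: {c}
  A35: {c} {d}
  A45: {c} {f}
  A123: {c} {d}
  A124: {c} {f}
  A125: {c} {d} {f}
  A134: {c}
  A135: {c} {d}
  A145: {c} {f}
  A234: {c}
  A235: {c} {d}
  A245: {c} {f}
  A345: {c}
  A1234: {c}
  A1235: {c} {d}
  A1245: {c} {f}
  A1345: {c}
  A2345: {c}
  A12345: {c}
C dims 13,22,18,7; δ0: rk 10, SNF 1^10; δ1: rk 12, SNF 1^12; δ2: rk 6, SNF 1^6
degree 0: 13−10−0 = 3 → Ȟ^0 ≅ Z^3
degree 1: 22−12−10 = 0 → Ȟ^1 ≅ 0
degree 2: 18−6−12 = 0 → Ȟ^2 ≅ 0


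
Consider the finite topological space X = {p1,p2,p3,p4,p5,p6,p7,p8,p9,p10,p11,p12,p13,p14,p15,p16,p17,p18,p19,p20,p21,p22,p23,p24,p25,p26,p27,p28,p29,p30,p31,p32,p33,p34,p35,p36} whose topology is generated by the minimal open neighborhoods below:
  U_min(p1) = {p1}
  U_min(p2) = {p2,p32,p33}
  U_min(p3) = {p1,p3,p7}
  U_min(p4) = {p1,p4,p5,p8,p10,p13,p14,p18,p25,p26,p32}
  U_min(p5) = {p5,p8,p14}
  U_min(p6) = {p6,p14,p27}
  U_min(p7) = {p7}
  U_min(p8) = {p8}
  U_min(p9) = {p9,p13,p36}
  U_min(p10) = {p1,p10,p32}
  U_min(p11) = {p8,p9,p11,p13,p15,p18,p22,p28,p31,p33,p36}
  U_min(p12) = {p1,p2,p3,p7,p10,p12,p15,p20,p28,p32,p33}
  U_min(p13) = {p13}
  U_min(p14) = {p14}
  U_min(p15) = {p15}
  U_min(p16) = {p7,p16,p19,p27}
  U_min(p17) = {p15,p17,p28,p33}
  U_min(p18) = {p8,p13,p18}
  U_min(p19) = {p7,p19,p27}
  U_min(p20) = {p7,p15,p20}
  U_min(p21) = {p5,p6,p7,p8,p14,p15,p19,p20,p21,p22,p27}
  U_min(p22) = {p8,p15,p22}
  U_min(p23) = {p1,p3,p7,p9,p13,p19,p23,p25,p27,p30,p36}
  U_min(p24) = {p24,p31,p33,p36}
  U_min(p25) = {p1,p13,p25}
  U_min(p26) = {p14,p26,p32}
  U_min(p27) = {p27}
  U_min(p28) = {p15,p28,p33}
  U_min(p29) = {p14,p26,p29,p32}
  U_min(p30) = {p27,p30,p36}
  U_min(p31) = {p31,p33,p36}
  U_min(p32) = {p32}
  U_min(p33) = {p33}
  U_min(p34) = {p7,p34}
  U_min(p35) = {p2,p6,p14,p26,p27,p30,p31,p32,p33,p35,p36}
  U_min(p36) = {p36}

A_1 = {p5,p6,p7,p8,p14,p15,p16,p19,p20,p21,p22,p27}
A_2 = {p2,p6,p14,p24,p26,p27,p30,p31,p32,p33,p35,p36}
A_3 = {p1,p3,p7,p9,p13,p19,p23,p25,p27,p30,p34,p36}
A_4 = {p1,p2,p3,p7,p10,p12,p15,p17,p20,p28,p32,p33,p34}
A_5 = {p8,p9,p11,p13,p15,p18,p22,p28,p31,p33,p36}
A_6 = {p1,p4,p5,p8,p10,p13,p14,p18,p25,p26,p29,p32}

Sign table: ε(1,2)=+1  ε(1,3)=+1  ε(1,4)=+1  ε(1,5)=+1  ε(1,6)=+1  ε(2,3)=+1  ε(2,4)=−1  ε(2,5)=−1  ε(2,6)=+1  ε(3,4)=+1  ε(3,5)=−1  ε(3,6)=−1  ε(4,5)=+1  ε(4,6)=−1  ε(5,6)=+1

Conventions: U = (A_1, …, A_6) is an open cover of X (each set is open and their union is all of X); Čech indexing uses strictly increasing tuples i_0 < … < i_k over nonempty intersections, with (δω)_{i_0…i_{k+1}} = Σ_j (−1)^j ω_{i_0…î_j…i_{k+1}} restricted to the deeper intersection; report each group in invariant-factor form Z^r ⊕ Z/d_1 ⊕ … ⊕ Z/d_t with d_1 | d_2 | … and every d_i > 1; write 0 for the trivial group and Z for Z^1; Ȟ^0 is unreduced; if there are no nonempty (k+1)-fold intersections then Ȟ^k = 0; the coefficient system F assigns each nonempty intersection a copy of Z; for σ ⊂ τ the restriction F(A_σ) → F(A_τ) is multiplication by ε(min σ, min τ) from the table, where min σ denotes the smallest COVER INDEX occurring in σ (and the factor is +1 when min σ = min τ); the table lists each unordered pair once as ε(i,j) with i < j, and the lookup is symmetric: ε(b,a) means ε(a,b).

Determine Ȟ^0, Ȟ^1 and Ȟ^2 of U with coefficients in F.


Ȟ^0 ≅ 0, Ȟ^1 ≅ Z/2 and Ȟ^2 ≅ Z

nerve simplices:
  A12={p6,p14,p27} A13={p7,p19,p27} A14={p7,p15,p20} A15={p8,p15,p22} A16={p5,p8,p14} A23={p27,p30,p36} A24={p2,p32,p33} A25={p31,p33,p36} A26={p14,p26,p32} A34={p1,p3,p7,p34} A35={p9,p13,p36} A36={p1,p13,p25} A45={p15,p28,p33} A46={p1,p10,p32} A56={p8,p13,p18}
  A123={p27} A126={p14} A134={p7} A145={p15} A156={p8} A235={p36} A245={p33} A246={p32} A346={p1} A356={p13}
C dims 6,15,10; δ0: rk 6, SNF 1^5·2; δ1: rk 9, SNF 1^9
degree 0: 6−6−0 = 0 → Ȟ^0 ≅ 0
degree 1: 15−9−6 = 0 plus torsion [2] → Ȟ^1 ≅ Z/2
degree 2: 10−0−9 = 1 → Ȟ^2 ≅ Z


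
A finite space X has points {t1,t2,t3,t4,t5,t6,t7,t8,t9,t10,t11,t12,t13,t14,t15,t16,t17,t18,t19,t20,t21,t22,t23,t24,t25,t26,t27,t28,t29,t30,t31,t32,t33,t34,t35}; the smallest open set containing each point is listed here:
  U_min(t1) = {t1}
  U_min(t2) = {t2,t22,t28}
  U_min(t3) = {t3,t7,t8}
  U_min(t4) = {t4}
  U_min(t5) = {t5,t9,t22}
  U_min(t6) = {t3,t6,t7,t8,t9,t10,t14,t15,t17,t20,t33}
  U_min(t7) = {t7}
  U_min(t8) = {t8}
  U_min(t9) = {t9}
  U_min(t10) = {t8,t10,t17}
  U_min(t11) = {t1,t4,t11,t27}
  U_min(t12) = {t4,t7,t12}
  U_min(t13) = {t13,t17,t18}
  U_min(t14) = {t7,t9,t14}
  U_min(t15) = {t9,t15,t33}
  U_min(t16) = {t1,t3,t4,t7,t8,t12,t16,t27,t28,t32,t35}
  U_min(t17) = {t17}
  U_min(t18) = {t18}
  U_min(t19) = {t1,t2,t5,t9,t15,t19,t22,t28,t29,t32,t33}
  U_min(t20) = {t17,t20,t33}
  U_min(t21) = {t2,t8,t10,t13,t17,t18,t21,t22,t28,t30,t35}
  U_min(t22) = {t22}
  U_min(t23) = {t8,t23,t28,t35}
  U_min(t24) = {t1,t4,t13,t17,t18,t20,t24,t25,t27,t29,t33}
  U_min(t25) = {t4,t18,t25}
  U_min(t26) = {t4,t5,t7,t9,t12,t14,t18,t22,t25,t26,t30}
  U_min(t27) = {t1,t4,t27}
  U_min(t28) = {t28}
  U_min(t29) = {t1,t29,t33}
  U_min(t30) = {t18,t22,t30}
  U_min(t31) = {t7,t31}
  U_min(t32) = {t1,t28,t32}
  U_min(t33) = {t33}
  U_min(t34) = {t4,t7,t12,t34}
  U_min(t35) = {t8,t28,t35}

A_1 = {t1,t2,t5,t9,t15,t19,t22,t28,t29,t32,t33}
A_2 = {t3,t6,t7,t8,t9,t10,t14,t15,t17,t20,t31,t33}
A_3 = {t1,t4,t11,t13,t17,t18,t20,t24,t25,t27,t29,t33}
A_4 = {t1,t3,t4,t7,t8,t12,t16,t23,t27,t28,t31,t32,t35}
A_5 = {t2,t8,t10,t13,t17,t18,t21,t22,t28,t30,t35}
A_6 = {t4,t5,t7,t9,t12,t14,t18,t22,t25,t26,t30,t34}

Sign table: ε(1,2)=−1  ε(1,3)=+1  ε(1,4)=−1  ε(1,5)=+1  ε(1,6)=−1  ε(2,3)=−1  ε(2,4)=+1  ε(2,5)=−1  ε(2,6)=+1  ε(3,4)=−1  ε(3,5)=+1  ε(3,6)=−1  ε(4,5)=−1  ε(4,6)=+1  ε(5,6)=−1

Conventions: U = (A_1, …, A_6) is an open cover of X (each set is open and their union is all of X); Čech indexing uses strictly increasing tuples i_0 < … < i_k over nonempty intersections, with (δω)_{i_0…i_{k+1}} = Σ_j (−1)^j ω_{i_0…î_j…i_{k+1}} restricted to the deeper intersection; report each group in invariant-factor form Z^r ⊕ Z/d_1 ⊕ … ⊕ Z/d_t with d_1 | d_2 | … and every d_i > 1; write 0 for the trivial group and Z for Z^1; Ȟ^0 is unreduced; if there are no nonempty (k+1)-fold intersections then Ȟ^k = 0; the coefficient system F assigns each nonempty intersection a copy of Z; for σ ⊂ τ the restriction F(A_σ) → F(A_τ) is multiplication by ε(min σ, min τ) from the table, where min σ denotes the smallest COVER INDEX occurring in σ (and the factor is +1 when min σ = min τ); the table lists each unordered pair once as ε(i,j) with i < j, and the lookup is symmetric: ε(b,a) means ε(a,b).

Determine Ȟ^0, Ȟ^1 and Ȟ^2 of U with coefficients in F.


Ȟ^0 = Z; Ȟ^1 = 0; Ȟ^2 = Z/2

cover nerve:
  A12={t9,t15,t33} A13={t1,t29,t33} A14={t1,t28,t32} A15={t2,t22,t28} A16={t5,t9,t22} A23={t17,t20,t33} A24={t3,t7,t8,t31} A25={t8,t10,t17} A26={t7,t9,t14} A34={t1,t4,t27} A35={t13,t17,t18} A36={t4,t18,t25} A45={t8,t28,t35} A46={t4,t7,t12} A56={t18,t22,t30}
  A123={t33} A126={t9} A134={t1} A145={t28} A156={t22} A235={t17} A245={t8} A246={t7} A346={t4} A356={t18}
C dims 6,15,10; δ0: rk 5, SNF 1^5; δ1: rk 10, SNF 1^9·2
Ȟ^0: (6−5)−0=1 ⇒ Z
Ȟ^1: (15−10)−5=0 ⇒ 0
Ȟ^2: (10−0)−10=0 plus torsion [2] ⇒ Z/2


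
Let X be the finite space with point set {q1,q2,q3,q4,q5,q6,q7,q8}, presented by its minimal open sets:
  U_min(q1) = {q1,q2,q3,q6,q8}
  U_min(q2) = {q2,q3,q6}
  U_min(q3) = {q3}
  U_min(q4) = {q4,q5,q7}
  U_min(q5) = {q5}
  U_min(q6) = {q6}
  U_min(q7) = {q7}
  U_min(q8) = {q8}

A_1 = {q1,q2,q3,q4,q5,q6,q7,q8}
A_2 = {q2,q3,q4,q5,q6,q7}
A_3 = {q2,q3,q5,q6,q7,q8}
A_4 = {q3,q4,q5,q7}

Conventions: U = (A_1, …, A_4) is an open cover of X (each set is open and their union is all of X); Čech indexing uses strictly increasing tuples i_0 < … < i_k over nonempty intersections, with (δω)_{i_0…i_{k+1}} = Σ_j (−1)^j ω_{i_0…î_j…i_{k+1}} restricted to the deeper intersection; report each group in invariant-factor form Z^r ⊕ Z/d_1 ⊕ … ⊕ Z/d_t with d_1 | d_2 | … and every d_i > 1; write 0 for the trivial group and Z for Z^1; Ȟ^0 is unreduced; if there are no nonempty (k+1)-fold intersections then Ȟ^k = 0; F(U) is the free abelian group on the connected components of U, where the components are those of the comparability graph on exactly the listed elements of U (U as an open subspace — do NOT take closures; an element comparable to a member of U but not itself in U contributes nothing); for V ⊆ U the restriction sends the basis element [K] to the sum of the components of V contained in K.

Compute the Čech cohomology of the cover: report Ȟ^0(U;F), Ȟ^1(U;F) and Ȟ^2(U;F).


Ȟ^0(U;F) ≅ Z^2,  Ȟ^1(U;F) ≅ 0,  Ȟ^2(U;F) ≅ 0

nonempty overlaps:
  A12={q2,q3,q4,q5,q6,q7} A13={q2,q3,q5,q6,q7,q8} A14={q3,q4,q5,q7} A23={q2,q3,q5,q6,q7} A24={q3,q4,q5,q7} A34={q3,q5,q7}
  A123={q2,q3,q5,q6,q7} A124={q3,q4,q5,q7} A134={q3,q5,q7} A234={q3,q5,q7}
  A1234={q3,q5,q7}
components per intersection:
  A1: {q1,q2,q3,q6,q8} {q4,q5,q7}
  A2: {q2,q3,q6} {q4,q5,q7}
  A3: {q2,q3,q6} {q5} {q7} {q8}
  A4: {q3} {q4,q5,q7}
  A12: {q2,q3,q6} {q4,q5,q7}
  A13: {q2,q3,q6} {q5} {q7} {q8}
  A14: {q3} {q4,q5,q7}
  A23: {q2,q3,q6} {q5} {q7}
  A24: {q3} {q4,q5,q7}
  A34: {q3} {q5} {q7}
  A123: {q2,q3,q6} {q5} {q7}
  A124: {q3} {q4,q5,q7}
  A134: {q3} {q5} {q7}
  A234: {q3} {q5} {q7}
  A1234: {q3} {q5} {q7}
C dims 10,16,11,3; δ0: rk 8, SNF 1^8; δ1: rk 8, SNF 1^8; δ2: rk 3, SNF 1^3
degree 0: 10−8−0 = 2 → Ȟ^0 ≅ Z^2
degree 1: 16−8−8 = 0 → Ȟ^1 ≅ 0
degree 2: 11−3−8 = 0 → Ȟ^2 ≅ 0


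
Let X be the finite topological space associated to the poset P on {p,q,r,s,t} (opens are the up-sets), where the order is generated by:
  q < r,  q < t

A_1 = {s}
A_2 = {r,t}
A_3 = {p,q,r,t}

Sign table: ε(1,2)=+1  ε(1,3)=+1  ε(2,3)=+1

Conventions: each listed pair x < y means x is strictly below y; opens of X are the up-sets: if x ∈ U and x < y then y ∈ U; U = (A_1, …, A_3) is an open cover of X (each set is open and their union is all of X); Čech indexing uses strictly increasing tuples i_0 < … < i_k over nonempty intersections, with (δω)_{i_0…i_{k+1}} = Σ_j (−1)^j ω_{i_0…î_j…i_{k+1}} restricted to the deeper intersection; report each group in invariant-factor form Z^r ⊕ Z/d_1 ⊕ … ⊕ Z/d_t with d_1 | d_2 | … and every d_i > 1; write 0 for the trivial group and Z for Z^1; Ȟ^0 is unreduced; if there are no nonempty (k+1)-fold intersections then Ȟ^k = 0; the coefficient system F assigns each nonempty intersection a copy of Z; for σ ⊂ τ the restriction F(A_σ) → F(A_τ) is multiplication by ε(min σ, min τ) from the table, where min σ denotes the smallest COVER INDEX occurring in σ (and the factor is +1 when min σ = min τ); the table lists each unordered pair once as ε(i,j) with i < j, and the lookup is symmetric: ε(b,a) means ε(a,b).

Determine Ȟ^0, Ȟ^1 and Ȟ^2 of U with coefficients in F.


nerve simplices:
  A23={r,t}
C dims 3,1; δ0: rk 1, SNF 1^1
degree 0: 3−1−0 = 2 → Ȟ^0 ≅ Z^2
degree 1: 1−0−1 = 0 → Ȟ^1 ≅ 0
degree 2: 0−0−0 = 0 → Ȟ^2 ≅ 0

Ȟ^0 ≅ Z^2, Ȟ^1 ≅ 0, Ȟ^2 ≅ 0


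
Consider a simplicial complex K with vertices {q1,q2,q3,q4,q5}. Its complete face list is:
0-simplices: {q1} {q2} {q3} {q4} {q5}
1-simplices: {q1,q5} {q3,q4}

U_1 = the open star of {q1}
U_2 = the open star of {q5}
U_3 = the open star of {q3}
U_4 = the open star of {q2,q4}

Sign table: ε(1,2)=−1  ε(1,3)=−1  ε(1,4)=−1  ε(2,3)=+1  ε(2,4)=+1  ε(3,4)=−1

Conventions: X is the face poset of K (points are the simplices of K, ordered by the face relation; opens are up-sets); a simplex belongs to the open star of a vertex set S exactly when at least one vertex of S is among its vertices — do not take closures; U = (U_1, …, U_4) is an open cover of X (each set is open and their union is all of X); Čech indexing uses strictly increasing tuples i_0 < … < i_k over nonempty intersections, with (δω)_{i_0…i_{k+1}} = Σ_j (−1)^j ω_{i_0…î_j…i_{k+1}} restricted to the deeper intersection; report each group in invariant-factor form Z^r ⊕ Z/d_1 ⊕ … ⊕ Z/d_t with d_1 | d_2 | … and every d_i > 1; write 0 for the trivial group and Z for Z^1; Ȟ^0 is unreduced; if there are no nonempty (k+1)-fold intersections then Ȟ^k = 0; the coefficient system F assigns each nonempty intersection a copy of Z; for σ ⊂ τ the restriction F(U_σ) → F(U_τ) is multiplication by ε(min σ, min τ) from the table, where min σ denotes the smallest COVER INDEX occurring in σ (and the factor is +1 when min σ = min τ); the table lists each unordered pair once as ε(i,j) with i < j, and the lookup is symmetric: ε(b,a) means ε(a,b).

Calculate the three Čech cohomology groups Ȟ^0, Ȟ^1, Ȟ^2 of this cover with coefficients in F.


cover nerve:
  U1={{q1},{q1,q5}} U2={{q5},{q1,q5}} U3={{q3},{q3,q4}} U4={{q2},{q4},{q3,q4}}
  U12={{q1,q5}} U34={{q3,q4}}
C dims 4,2; δ0: rk 2, SNF 1^2
Ȟ^0: (4−2)−0=2 ⇒ Z^2
Ȟ^1: (2−0)−2=0 ⇒ 0
Ȟ^2: (0−0)−0=0 ⇒ 0

Ȟ^0 = Z^2; Ȟ^1 = 0; Ȟ^2 = 0
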